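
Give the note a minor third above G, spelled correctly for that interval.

A third above G lands on the letter B.
A minor third spans 3 semitones, so G moves to pitch class 10. On the letter B that is Bb.

Bb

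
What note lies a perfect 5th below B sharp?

A fifth below B lands on the letter E.
A perfect fifth spans 7 semitones, so B# moves to pitch class 5. On the letter E that is E#.

E#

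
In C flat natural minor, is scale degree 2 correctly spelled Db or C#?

Db

Each scale degree takes a distinct letter name. Degree 2 of a scale on C must use the letter D.
Db and C# are enharmonically the same pitch, but only Db uses the letter D, so it is the correct spelling here.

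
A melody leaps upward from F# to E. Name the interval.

minor seventh

The letter names run F→E, a span of 6 letter steps, so the interval is some kind of seventh.
F# to E is 10 semitones. A major seventh is 11, so 10 makes it minor.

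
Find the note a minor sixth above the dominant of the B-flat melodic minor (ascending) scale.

The dominant of Bb melodic minor (ascending) is F.
A minor sixth (8 semitones) above F lands on the letter D, giving Db.

Db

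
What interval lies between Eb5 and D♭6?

Counting letters E–F–G–A–B–C–D gives a seventh.
Eb→Db = 10 semitones, 1 narrower than the major seventh (11), so minor.

minor seventh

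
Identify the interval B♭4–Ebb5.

Counting letters B–C–D–E gives a fourth.
Bb→Ebb = 4 semitones, 1 narrower than the perfect fourth (5), so diminished.

diminished fourth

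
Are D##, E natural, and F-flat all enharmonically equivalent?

D## is pitch class 4; E is pitch class 4; Fb is pitch class 4.
All spellings map to pitch class 4, so they are enharmonically equivalent.

Yes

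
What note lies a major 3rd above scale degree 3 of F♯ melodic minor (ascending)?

C#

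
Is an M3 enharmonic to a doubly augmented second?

Yes

A major third spans 4 semitones; a doubly augmented second spans 4.
They are enharmonically equivalent.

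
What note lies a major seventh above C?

B

C up a major seventh is B, so the target letter is B.
From C, a major seventh is 11 semitones up: B.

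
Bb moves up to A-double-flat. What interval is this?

diminished seventh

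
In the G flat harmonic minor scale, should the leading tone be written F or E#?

F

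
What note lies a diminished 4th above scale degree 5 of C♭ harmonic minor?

Scale degree 5 of Cb harmonic minor is Gb.
A diminished fourth (4 semitones) above Gb lands on the letter C, giving Cbb.

Cbb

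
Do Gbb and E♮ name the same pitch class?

No

Gbb is pitch class 5; E is pitch class 4.
The pitch classes differ (5 vs. 4), so they are not enharmonic equivalents.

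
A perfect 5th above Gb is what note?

Db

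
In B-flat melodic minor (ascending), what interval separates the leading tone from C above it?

The leading tone of Bb melodic minor (ascending) is A.
A up to C: letters A→C make it a third; 3 semitones makes it minor.

minor third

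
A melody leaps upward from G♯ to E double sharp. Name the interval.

The letter names run G→E, a span of 5 letter steps, so the interval is some kind of sixth.
G# to E## is 10 semitones. A major sixth is 9, so 10 makes it augmented.

augmented sixth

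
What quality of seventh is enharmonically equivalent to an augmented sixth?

minor

An augmented sixth spans 10 semitones.
A seventh spanning 10 semitones is minor (the major seventh is 11).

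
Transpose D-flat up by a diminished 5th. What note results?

D up a perfect fifth is A, so the target letter is A.
From Db, a diminished fifth is 6 semitones up: Abb.

Abb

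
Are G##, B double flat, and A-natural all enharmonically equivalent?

Yes

G## is pitch class 9; Bbb is pitch class 9; A is pitch class 9.
All spellings map to pitch class 9, so they are enharmonically equivalent.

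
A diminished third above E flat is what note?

Gbb

A third above E lands on the letter G.
A diminished third spans 2 semitones, so Eb moves to pitch class 5. On the letter G that is Gbb.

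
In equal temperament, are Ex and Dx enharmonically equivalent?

No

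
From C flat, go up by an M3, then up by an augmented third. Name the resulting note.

G#

A major third up from Cb is Eb (letter E, 4 semitones up).
An augmented third up from Eb is G# (letter G, 5 semitones up).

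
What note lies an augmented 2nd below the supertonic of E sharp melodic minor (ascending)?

E

The supertonic of E# melodic minor (ascending) is F##.
An augmented second (3 semitones) below F## lands on the letter E, giving E.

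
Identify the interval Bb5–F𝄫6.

doubly diminished fifth

The letter names run B→F, a span of 4 letter steps, so the interval is some kind of fifth.
Bb to Fbb is 5 semitones. A perfect fifth is 7, so 5 makes it doubly diminished.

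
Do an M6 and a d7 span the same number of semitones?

Yes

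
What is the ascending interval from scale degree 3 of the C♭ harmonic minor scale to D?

Scale degree 3 of Cb harmonic minor is Ebb.
Ebb up to D: letters E→D make it a seventh; 12 semitones makes it augmented.

augmented seventh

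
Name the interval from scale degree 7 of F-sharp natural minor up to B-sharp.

augmented fifth

Scale degree 7 of F# natural minor is E.
E up to B#: letters E→B make it a fifth; 8 semitones makes it augmented.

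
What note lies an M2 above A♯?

A second above A lands on the letter B.
A major second spans 2 semitones, so A# moves to pitch class 0. On the letter B that is B#.

B#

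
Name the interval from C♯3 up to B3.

Counting letters C–D–E–F–G–A–B gives a seventh.
C#→B = 10 semitones, 1 narrower than the major seventh (11), so minor.

minor seventh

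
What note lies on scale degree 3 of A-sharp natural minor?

C#

The A# natural minor scale runs A# B# C# D# E# F# G#.
Degree 3 is C#.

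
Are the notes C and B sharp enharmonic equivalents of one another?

C = pitch class 0 and B# = pitch class 0 — the same pitch class, so they are enharmonic equivalents.

Yes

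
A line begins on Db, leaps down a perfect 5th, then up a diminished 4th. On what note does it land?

A perfect fifth down from Db is Gb (letter G, 7 semitones down).
A diminished fourth up from Gb is Cbb (letter C, 4 semitones up).

Cbb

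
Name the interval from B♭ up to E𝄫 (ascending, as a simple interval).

Counting letters B–C–D–E gives a fourth.
Bb→Ebb = 4 semitones, 1 narrower than the perfect fourth (5), so diminished.

diminished fourth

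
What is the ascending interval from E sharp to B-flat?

doubly diminished fifth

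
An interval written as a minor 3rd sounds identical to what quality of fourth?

A minor third spans 3 semitones.
A fourth spanning 3 semitones is doubly diminished (the perfect fourth is 5).

doubly diminished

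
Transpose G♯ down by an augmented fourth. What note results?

D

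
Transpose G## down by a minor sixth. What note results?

B##

G down a major sixth is Bb, so the target letter is B.
From G##, a minor sixth is 8 semitones down: B##.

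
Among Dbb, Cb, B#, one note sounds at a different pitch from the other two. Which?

Cb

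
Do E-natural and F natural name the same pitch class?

No

E is pitch class 4; F is pitch class 5.
The pitch classes differ (4 vs. 5), so they are not enharmonic equivalents.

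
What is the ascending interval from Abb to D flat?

The letter names run A→D, a span of 3 letter steps, so the interval is some kind of fourth.
Abb to Db is 6 semitones. A perfect fourth is 5, so 6 makes it augmented.

augmented fourth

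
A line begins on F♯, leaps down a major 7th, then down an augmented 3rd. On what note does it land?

A major seventh down from F# is G (letter G, 11 semitones down).
An augmented third down from G is Ebb (letter E, 5 semitones down).

Ebb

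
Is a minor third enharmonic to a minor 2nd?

No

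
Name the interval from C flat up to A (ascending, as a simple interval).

augmented sixth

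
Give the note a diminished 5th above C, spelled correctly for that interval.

Gb

A fifth above C lands on the letter G.
A diminished fifth spans 6 semitones, so C moves to pitch class 6. On the letter G that is Gb.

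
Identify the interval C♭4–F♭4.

The letter names run C→F, a span of 3 letter steps, so the interval is some kind of fourth.
Cb to Fb is 5 semitones. A perfect fourth is 5, so 5 makes it perfect.

perfect fourth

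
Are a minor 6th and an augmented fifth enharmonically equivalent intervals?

Yes

A minor sixth spans 8 semitones; an augmented fifth spans 8.
They are enharmonically equivalent.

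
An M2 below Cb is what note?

Bbb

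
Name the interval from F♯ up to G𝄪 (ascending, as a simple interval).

augmented second

Counting letters F–G gives a second.
F#→G## = 3 semitones, 1 wider than the major second (2), so augmented.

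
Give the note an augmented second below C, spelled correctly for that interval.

Bbb

A second below C lands on the letter B.
An augmented second spans 3 semitones, so C moves to pitch class 9. On the letter B that is Bbb.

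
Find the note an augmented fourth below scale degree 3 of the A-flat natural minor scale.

Gbb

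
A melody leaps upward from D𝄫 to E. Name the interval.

doubly augmented second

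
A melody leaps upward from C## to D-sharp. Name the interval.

minor second

The letter names run C→D, a span of 1 letter step, so the interval is some kind of second.
C## to D# is 1 semitone. A major second is 2, so 1 makes it minor.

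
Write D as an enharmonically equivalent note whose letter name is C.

C##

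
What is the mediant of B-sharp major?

D##

The B# major scale runs B# C## D## E# F## G## A##.
Degree 3 is D##.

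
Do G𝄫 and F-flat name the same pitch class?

Gbb is pitch class 5; Fb is pitch class 4.
The pitch classes differ (5 vs. 4), so they are not enharmonic equivalents.

No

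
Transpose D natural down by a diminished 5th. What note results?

A fifth below D lands on the letter G.
A diminished fifth spans 6 semitones, so D moves to pitch class 8. On the letter G that is G#.

G#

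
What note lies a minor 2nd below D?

C#

A second below D lands on the letter C.
A minor second spans 1 semitone, so D moves to pitch class 1. On the letter C that is C#.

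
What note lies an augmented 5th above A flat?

E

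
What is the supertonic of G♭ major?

The Gb major scale runs Gb Ab Bb Cb Db Eb F.
Degree 2 is Ab.

Ab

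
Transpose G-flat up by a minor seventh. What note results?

Fb

A seventh above G lands on the letter F.
A minor seventh spans 10 semitones, so Gb moves to pitch class 4. On the letter F that is Fb.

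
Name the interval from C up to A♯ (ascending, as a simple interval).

augmented sixth

Counting letters C–D–E–F–G–A gives a sixth.
C→A# = 10 semitones, 1 wider than the major sixth (9), so augmented.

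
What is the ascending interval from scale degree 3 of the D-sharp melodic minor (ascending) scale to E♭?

Scale degree 3 of D# melodic minor (ascending) is F#.
F# up to Eb: letters F→E make it a seventh; 9 semitones makes it diminished.

diminished seventh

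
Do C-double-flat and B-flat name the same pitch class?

Yes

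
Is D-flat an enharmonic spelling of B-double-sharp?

Yes

Db is pitch class 1; B## is pitch class 1.
All spellings map to pitch class 1, so they are enharmonically equivalent.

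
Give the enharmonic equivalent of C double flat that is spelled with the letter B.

Bb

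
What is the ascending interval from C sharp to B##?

The letter names run C→B, a span of 6 letter steps, so the interval is some kind of seventh.
C# to B## is 12 semitones. A major seventh is 11, so 12 makes it augmented.

augmented seventh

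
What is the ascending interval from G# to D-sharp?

perfect fifth

Counting letters G–A–B–C–D gives a fifth.
G#→D# = 7 semitones, exactly the perfect fifth.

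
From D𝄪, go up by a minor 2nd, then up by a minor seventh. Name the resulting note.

D#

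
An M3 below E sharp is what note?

C#

E down a major third is C, so the target letter is C.
From E#, a major third is 4 semitones down: C#.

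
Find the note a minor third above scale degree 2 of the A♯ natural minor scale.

Scale degree 2 of A# natural minor is B#.
A minor third (3 semitones) above B# lands on the letter D, giving D#.

D#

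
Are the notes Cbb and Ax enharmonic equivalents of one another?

Two spellings are enharmonically equivalent only if they share a pitch class.
Here Cbb → 10, A## → 11; 10 ≠ 11, so they are not.

No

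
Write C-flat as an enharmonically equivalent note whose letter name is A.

Cb is pitch class 11. The letter A alone is pitch class 9.
To reach pitch class 11 from A requires an offset of +2 semitones, i.e. double sharp: A##.

A##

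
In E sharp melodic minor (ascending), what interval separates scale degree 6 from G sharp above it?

diminished fifth

Scale degree 6 of E# melodic minor (ascending) is C##.
C## up to G#: letters C→G make it a fifth; 6 semitones makes it diminished.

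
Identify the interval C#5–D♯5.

major second

Counting letters C–D gives a second.
C#→D# = 2 semitones, exactly the major second.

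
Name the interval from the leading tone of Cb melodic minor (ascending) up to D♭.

The leading tone of Cb melodic minor (ascending) is Bb.
Bb up to Db: letters B→D make it a third; 3 semitones makes it minor.

minor third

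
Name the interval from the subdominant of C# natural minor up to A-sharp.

The subdominant of C# natural minor is F#.
F# up to A#: letters F→A make it a third; 4 semitones makes it major.

major third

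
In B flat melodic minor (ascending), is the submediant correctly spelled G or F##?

G

Each scale degree takes a distinct letter name. Degree 6 of a scale on B must use the letter G.
G and F## are enharmonically the same pitch, but only G uses the letter G, so it is the correct spelling here.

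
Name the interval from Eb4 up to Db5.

minor seventh

The letter names run E→D, a span of 6 letter steps, so the interval is some kind of seventh.
Eb to Db is 10 semitones. A major seventh is 11, so 10 makes it minor.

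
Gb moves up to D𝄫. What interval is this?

diminished fifth

Counting letters G–A–B–C–D gives a fifth.
Gb→Dbb = 6 semitones, 1 narrower than the perfect fifth (7), so diminished.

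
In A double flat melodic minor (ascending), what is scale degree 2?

Degree 2 takes the letter 1 step above A, which is B.
In melodic minor (ascending), degree 2 sits 2 semitones above the tonic. Abb + 2 semitones is pitch class 9, spelled on B as Bbb.

Bbb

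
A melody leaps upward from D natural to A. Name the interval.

Counting letters D–E–F–G–A gives a fifth.
D→A = 7 semitones, exactly the perfect fifth.

perfect fifth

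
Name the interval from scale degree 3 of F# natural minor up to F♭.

diminished sixth

Scale degree 3 of F# natural minor is A.
A up to Fb: letters A→F make it a sixth; 7 semitones makes it diminished.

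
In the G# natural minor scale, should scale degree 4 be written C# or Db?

C#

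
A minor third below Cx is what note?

C down a major third is Ab, so the target letter is A.
From C##, a minor third is 3 semitones down: A##.

A##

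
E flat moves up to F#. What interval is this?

The letter names run E→F, a span of 1 letter step, so the interval is some kind of second.
Eb to F# is 3 semitones. A major second is 2, so 3 makes it augmented.

augmented second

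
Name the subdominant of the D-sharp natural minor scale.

Degree 4 takes the letter 3 steps above D, which is G.
In natural minor, degree 4 sits 5 semitones above the tonic. D# + 5 semitones is pitch class 8, spelled on G as G#.

G#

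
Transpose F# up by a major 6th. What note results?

A sixth above F lands on the letter D.
A major sixth spans 9 semitones, so F# moves to pitch class 3. On the letter D that is D#.

D#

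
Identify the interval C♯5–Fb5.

doubly diminished fourth

Counting letters C–D–E–F gives a fourth.
C#→Fb = 3 semitones, 2 narrower than the perfect fourth (5), so doubly diminished.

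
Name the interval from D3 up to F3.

minor third

The letter names run D→F, a span of 2 letter steps, so the interval is some kind of third.
D to F is 3 semitones. A major third is 4, so 3 makes it minor.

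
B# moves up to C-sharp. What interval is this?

minor second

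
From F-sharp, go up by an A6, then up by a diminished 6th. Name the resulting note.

B

An augmented sixth up from F# is D## (letter D, 10 semitones up).
A diminished sixth up from D## is B (letter B, 7 semitones up).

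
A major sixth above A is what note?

A sixth above A lands on the letter F.
A major sixth spans 9 semitones, so A moves to pitch class 6. On the letter F that is F#.

F#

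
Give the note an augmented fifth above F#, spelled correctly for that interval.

F up a perfect fifth is C, so the target letter is C.
From F#, an augmented fifth is 8 semitones up: C##.

C##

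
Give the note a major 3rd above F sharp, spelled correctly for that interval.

A#

A third above F lands on the letter A.
A major third spans 4 semitones, so F# moves to pitch class 10. On the letter A that is A#.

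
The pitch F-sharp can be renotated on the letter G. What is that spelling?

Plain G sits 1 semitone above F#, so on the letter G the same pitch needs a flat: Gb.

Gb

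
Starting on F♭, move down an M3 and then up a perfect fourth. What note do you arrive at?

Gbb

A major third down from Fb is Dbb (letter D, 4 semitones down).
A perfect fourth up from Dbb is Gbb (letter G, 5 semitones up).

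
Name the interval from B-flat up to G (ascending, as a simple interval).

major sixth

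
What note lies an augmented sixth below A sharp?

C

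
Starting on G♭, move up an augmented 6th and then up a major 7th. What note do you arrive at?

D#

An augmented sixth up from Gb is E (letter E, 10 semitones up).
A major seventh up from E is D# (letter D, 11 semitones up).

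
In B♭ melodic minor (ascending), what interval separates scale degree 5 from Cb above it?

Scale degree 5 of Bb melodic minor (ascending) is F.
F up to Cb: letters F→C make it a fifth; 6 semitones makes it diminished.

diminished fifth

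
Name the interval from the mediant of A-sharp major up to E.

The mediant of A# major is C##.
C## up to E: letters C→E make it a third; 2 semitones makes it diminished.

diminished third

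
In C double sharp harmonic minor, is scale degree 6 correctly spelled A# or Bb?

Each scale degree takes a distinct letter name. Degree 6 of a scale on C must use the letter A.
A# and Bb are enharmonically the same pitch, but only A# uses the letter A, so it is the correct spelling here.

A#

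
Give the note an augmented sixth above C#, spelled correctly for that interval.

A##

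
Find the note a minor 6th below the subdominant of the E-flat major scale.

The subdominant of Eb major is Ab.
A minor sixth (8 semitones) below Ab lands on the letter C, giving C.

C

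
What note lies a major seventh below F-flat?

Gbb

A seventh below F lands on the letter G.
A major seventh spans 11 semitones, so Fb moves to pitch class 5. On the letter G that is Gbb.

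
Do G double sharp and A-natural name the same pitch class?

G## is pitch class 9; A is pitch class 9.
All spellings map to pitch class 9, so they are enharmonically equivalent.

Yes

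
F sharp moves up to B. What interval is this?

perfect fourth

The letter names run F→B, a span of 3 letter steps, so the interval is some kind of fourth.
F# to B is 5 semitones. A perfect fourth is 5, so 5 makes it perfect.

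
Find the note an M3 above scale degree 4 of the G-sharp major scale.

E#

Scale degree 4 of G# major is C#.
A major third (4 semitones) above C# lands on the letter E, giving E#.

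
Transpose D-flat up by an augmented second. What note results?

D up a major second is E, so the target letter is E.
From Db, an augmented second is 3 semitones up: E.

E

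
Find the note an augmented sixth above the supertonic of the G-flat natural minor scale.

F#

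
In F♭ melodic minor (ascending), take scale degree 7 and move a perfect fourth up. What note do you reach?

Scale degree 7 of Fb melodic minor (ascending) is Eb.
A perfect fourth (5 semitones) above Eb lands on the letter A, giving Ab.

Ab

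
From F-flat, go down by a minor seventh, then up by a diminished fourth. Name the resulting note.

A minor seventh down from Fb is Gb (letter G, 10 semitones down).
A diminished fourth up from Gb is Cbb (letter C, 4 semitones up).

Cbb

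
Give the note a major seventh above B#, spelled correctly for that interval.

A##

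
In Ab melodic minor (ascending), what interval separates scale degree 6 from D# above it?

Scale degree 6 of Ab melodic minor (ascending) is F.
F up to D#: letters F→D make it a sixth; 10 semitones makes it augmented.

augmented sixth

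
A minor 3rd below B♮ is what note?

G#

B down a major third is G, so the target letter is G.
From B, a minor third is 3 semitones down: G#.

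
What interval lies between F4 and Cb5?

diminished fifth

The letter names run F→C, a span of 4 letter steps, so the interval is some kind of fifth.
F to Cb is 6 semitones. A perfect fifth is 7, so 6 makes it diminished.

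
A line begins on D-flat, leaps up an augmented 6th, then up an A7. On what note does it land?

An augmented sixth up from Db is B (letter B, 10 semitones up).
An augmented seventh up from B is A## (letter A, 12 semitones up).

A##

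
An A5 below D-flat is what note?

Gbb

D down a perfect fifth is G, so the target letter is G.
From Db, an augmented fifth is 8 semitones down: Gbb.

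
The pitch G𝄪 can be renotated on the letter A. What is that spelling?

A

Plain A sits at the same pitch as G##, so on the letter A the same pitch needs a natural: A.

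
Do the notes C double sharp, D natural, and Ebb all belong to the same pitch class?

Yes

C## = pitch class 2 and D = pitch class 2 and Ebb = pitch class 2 — the same pitch class, so they are enharmonic equivalents.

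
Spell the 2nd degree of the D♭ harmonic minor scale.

The Db harmonic minor scale runs Db Eb Fb Gb Ab Bbb C.
Degree 2 is Eb.

Eb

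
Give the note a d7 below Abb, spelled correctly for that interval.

A down a major seventh is Bb, so the target letter is B.
From Abb, a diminished seventh is 9 semitones down: Bb.

Bb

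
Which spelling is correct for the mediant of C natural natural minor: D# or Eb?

Eb

Each scale degree takes a distinct letter name. Degree 3 of a scale on C must use the letter E.
Eb and D# are enharmonically the same pitch, but only Eb uses the letter E, so it is the correct spelling here.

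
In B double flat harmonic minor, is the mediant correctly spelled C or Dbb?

Each scale degree takes a distinct letter name. Degree 3 of a scale on B must use the letter D.
Dbb and C are enharmonically the same pitch, but only Dbb uses the letter D, so it is the correct spelling here.

Dbb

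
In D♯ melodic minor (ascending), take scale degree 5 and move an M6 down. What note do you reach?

Scale degree 5 of D# melodic minor (ascending) is A#.
A major sixth (9 semitones) below A# lands on the letter C, giving C#.

C#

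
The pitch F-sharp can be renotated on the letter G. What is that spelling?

Gb

F# is pitch class 6. The letter G alone is pitch class 7.
To reach pitch class 6 from G requires an offset of -1 semitone, i.e. flat: Gb.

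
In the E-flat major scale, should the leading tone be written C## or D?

D

Each scale degree takes a distinct letter name. Degree 7 of a scale on E must use the letter D.
D and C## are enharmonically the same pitch, but only D uses the letter D, so it is the correct spelling here.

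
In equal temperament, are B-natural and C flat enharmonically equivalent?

Yes

B = pitch class 11 and Cb = pitch class 11 — the same pitch class, so they are enharmonic equivalents.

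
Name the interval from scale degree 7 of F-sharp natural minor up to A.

perfect fourth

Scale degree 7 of F# natural minor is E.
E up to A: letters E→A make it a fourth; 5 semitones makes it perfect.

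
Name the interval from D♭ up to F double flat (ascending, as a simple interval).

diminished third

The letter names run D→F, a span of 2 letter steps, so the interval is some kind of third.
Db to Fbb is 2 semitones. A major third is 4, so 2 makes it diminished.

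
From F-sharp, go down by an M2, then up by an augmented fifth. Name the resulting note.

A major second down from F# is E (letter E, 2 semitones down).
An augmented fifth up from E is B# (letter B, 8 semitones up).

B#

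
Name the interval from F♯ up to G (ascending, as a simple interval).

minor second

The letter names run F→G, a span of 1 letter step, so the interval is some kind of second.
F# to G is 1 semitone. A major second is 2, so 1 makes it minor.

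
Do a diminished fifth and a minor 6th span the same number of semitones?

No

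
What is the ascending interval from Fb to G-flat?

The letter names run F→G, a span of 1 letter step, so the interval is some kind of second.
Fb to Gb is 2 semitones. A major second is 2, so 2 makes it major.

major second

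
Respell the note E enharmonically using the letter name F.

E is pitch class 4. The letter F alone is pitch class 5.
To reach pitch class 4 from F requires an offset of -1 semitone, i.e. flat: Fb.

Fb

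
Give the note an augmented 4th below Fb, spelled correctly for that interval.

Cbb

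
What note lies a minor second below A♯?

G##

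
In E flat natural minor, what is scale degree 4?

The Eb natural minor scale runs Eb F Gb Ab Bb Cb Db.
Degree 4 is Ab.

Ab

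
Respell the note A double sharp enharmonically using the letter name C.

Cb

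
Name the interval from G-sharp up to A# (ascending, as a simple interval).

The letter names run G→A, a span of 1 letter step, so the interval is some kind of second.
G# to A# is 2 semitones. A major second is 2, so 2 makes it major.

major second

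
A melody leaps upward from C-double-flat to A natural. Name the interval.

doubly augmented sixth

The letter names run C→A, a span of 5 letter steps, so the interval is some kind of sixth.
Cbb to A is 11 semitones. A major sixth is 9, so 11 makes it doubly augmented.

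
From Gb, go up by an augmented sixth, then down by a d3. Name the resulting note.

C##

An augmented sixth up from Gb is E (letter E, 10 semitones up).
A diminished third down from E is C## (letter C, 2 semitones down).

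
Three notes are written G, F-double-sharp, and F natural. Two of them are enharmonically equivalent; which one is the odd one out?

In 12-tone equal temperament, enharmonic equivalents share a pitch class. G is pitch class 7; F## is pitch class 7; F is pitch class 5.
G and F## share pitch class 7, while F is pitch class 5.

F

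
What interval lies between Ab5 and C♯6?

augmented third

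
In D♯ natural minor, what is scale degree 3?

The D# natural minor scale runs D# E# F# G# A# B C#.
Degree 3 is F#.

F#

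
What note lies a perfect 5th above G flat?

Db

A fifth above G lands on the letter D.
A perfect fifth spans 7 semitones, so Gb moves to pitch class 1. On the letter D that is Db.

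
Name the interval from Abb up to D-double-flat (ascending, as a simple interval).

perfect fourth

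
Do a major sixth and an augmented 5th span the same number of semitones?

A major sixth spans 9 semitones; an augmented fifth spans 8.
The spans differ, so they are not enharmonic equivalents.

No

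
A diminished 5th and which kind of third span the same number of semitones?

A diminished fifth spans 6 semitones.
A third spanning 6 semitones is doubly augmented (the major third is 4).

doubly augmented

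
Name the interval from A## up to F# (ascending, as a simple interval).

diminished sixth

The letter names run A→F, a span of 5 letter steps, so the interval is some kind of sixth.
A## to F# is 7 semitones. A major sixth is 9, so 7 makes it diminished.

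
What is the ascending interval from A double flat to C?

augmented third

Counting letters A–B–C gives a third.
Abb→C = 5 semitones, 1 wider than the major third (4), so augmented.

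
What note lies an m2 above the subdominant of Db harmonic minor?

Abb

The subdominant of Db harmonic minor is Gb.
A minor second (1 semitone) above Gb lands on the letter A, giving Abb.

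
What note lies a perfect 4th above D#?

D up a perfect fourth is G, so the target letter is G.
From D#, a perfect fourth is 5 semitones up: G#.

G#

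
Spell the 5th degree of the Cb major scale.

The Cb major scale runs Cb Db Eb Fb Gb Ab Bb.
Degree 5 is Gb.

Gb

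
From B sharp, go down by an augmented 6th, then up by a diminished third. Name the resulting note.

Fb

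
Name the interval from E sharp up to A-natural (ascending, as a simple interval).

diminished fourth

The letter names run E→A, a span of 3 letter steps, so the interval is some kind of fourth.
E# to A is 4 semitones. A perfect fourth is 5, so 4 makes it diminished.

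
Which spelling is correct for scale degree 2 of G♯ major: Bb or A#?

A#

Each scale degree takes a distinct letter name. Degree 2 of a scale on G must use the letter A.
A# and Bb are enharmonically the same pitch, but only A# uses the letter A, so it is the correct spelling here.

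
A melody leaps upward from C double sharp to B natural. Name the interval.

The letter names run C→B, a span of 6 letter steps, so the interval is some kind of seventh.
C## to B is 9 semitones. A major seventh is 11, so 9 makes it diminished.

diminished seventh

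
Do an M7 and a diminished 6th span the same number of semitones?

No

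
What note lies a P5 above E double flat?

Bbb

A fifth above E lands on the letter B.
A perfect fifth spans 7 semitones, so Ebb moves to pitch class 9. On the letter B that is Bbb.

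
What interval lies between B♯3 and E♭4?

The letter names run B→E, a span of 3 letter steps, so the interval is some kind of fourth.
B# to Eb is 3 semitones. A perfect fourth is 5, so 3 makes it doubly diminished.

doubly diminished fourth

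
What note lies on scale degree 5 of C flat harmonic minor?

The Cb harmonic minor scale runs Cb Db Ebb Fb Gb Abb Bb.
Degree 5 is Gb.

Gb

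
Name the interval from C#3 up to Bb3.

diminished seventh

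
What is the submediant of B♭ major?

G

Degree 6 takes the letter 5 steps above B, which is G.
In major, degree 6 sits 9 semitones above the tonic. Bb + 9 semitones is pitch class 7, spelled on G as G.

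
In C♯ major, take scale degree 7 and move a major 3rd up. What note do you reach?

Scale degree 7 of C# major is B#.
A major third (4 semitones) above B# lands on the letter D, giving D##.

D##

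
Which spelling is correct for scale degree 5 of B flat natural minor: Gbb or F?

F

Each scale degree takes a distinct letter name. Degree 5 of a scale on B must use the letter F.
F and Gbb are enharmonically the same pitch, but only F uses the letter F, so it is the correct spelling here.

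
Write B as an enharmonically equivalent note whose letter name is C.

Cb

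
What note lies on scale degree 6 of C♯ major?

A#

Degree 6 takes the letter 5 steps above C, which is A.
In major, degree 6 sits 9 semitones above the tonic. C# + 9 semitones is pitch class 10, spelled on A as A#.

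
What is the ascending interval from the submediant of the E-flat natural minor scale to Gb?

perfect fifth

The submediant of Eb natural minor is Cb.
Cb up to Gb: letters C→G make it a fifth; 7 semitones makes it perfect.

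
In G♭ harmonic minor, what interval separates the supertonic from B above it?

augmented second

The supertonic of Gb harmonic minor is Ab.
Ab up to B: letters A→B make it a second; 3 semitones makes it augmented.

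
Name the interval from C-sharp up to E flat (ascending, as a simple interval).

diminished third

Counting letters C–D–E gives a third.
C#→Eb = 2 semitones, 2 narrower than the major third (4), so diminished.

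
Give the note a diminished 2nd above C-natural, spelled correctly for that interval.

Dbb

C up a major second is D, so the target letter is D.
From C, a diminished second is 0 semitones up: Dbb.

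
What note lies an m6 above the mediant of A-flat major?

The mediant of Ab major is C.
A minor sixth (8 semitones) above C lands on the letter A, giving Ab.

Ab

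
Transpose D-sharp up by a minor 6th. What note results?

B

A sixth above D lands on the letter B.
A minor sixth spans 8 semitones, so D# moves to pitch class 11. On the letter B that is B.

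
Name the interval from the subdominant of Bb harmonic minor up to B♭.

perfect fifth

The subdominant of Bb harmonic minor is Eb.
Eb up to Bb: letters E→B make it a fifth; 7 semitones makes it perfect.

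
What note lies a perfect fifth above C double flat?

Gbb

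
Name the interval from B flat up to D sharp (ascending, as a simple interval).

augmented third

Counting letters B–C–D gives a third.
Bb→D# = 5 semitones, 1 wider than the major third (4), so augmented.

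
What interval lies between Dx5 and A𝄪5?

The letter names run D→A, a span of 4 letter steps, so the interval is some kind of fifth.
D## to A## is 7 semitones. A perfect fifth is 7, so 7 makes it perfect.

perfect fifth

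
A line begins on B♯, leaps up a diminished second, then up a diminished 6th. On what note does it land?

Abb

A diminished second up from B# is C (letter C, 0 semitones up).
A diminished sixth up from C is Abb (letter A, 7 semitones up).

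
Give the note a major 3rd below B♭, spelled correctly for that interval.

B down a major third is G, so the target letter is G.
From Bb, a major third is 4 semitones down: Gb.

Gb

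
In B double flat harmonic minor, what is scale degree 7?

The Bbb harmonic minor scale runs Bbb Cb Dbb Ebb Fb Gbb Ab.
Degree 7 is Ab.

Ab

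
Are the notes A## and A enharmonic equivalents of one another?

Two spellings are enharmonically equivalent only if they share a pitch class.
Here A## → 11, A → 9; 9 ≠ 11, so they are not.

No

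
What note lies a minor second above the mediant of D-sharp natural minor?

G

The mediant of D# natural minor is F#.
A minor second (1 semitone) above F# lands on the letter G, giving G.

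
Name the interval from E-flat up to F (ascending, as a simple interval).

Counting letters E–F gives a second.
Eb→F = 2 semitones, exactly the major second.

major second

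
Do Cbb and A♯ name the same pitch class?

Yes

Cbb = pitch class 10 and A# = pitch class 10 — the same pitch class, so they are enharmonic equivalents.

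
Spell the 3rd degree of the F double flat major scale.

Abb

Degree 3 takes the letter 2 steps above F, which is A.
In major, degree 3 sits 4 semitones above the tonic. Fbb + 4 semitones is pitch class 7, spelled on A as Abb.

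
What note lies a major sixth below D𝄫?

Fbb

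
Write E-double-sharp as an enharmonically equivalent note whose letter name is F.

F#

Plain F sits 1 semitone below E##, so on the letter F the same pitch needs a sharp: F#.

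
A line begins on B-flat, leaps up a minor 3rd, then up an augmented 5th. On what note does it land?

A

A minor third up from Bb is Db (letter D, 3 semitones up).
An augmented fifth up from Db is A (letter A, 8 semitones up).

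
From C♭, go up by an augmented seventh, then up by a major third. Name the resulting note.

An augmented seventh up from Cb is B (letter B, 12 semitones up).
A major third up from B is D# (letter D, 4 semitones up).

D#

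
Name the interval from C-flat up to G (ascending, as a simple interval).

Counting letters C–D–E–F–G gives a fifth.
Cb→G = 8 semitones, 1 wider than the perfect fifth (7), so augmented.

augmented fifth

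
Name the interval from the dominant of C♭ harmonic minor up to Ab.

major second

The dominant of Cb harmonic minor is Gb.
Gb up to Ab: letters G→A make it a second; 2 semitones makes it major.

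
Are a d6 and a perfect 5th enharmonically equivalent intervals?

A diminished sixth spans 7 semitones; a perfect fifth spans 7.
They are enharmonically equivalent.

Yes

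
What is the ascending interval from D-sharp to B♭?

diminished sixth

Counting letters D–E–F–G–A–B gives a sixth.
D#→Bb = 7 semitones, 2 narrower than the major sixth (9), so diminished.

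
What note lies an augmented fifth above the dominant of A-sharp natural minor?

The dominant of A# natural minor is E#.
An augmented fifth (8 semitones) above E# lands on the letter B, giving B##.

B##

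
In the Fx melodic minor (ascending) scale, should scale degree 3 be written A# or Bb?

Each scale degree takes a distinct letter name. Degree 3 of a scale on F must use the letter A.
A# and Bb are enharmonically the same pitch, but only A# uses the letter A, so it is the correct spelling here.

A#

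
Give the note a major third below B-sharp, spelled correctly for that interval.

G#

A third below B lands on the letter G.
A major third spans 4 semitones, so B# moves to pitch class 8. On the letter G that is G#.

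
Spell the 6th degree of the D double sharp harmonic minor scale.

Degree 6 takes the letter 5 steps above D, which is B.
In harmonic minor, degree 6 sits 8 semitones above the tonic. D## + 8 semitones is pitch class 0, spelled on B as B#.

B#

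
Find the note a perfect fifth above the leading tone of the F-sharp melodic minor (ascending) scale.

The leading tone of F# melodic minor (ascending) is E#.
A perfect fifth (7 semitones) above E# lands on the letter B, giving B#.

B#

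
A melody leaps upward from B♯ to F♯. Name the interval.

The letter names run B→F, a span of 4 letter steps, so the interval is some kind of fifth.
B# to F# is 6 semitones. A perfect fifth is 7, so 6 makes it diminished.

diminished fifth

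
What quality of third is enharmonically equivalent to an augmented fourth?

An augmented fourth spans 6 semitones.
A third spanning 6 semitones is doubly augmented (the major third is 4).

doubly augmented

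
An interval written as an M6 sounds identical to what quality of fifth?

A major sixth spans 9 semitones.
A fifth spanning 9 semitones is doubly augmented (the perfect fifth is 7).

doubly augmented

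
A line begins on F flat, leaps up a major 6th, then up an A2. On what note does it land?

A major sixth up from Fb is Db (letter D, 9 semitones up).
An augmented second up from Db is E (letter E, 3 semitones up).

E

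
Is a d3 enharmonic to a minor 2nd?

A diminished third spans 2 semitones; a minor second spans 1.
The spans differ, so they are not enharmonic equivalents.

No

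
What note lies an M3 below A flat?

Fb

A third below A lands on the letter F.
A major third spans 4 semitones, so Ab moves to pitch class 4. On the letter F that is Fb.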